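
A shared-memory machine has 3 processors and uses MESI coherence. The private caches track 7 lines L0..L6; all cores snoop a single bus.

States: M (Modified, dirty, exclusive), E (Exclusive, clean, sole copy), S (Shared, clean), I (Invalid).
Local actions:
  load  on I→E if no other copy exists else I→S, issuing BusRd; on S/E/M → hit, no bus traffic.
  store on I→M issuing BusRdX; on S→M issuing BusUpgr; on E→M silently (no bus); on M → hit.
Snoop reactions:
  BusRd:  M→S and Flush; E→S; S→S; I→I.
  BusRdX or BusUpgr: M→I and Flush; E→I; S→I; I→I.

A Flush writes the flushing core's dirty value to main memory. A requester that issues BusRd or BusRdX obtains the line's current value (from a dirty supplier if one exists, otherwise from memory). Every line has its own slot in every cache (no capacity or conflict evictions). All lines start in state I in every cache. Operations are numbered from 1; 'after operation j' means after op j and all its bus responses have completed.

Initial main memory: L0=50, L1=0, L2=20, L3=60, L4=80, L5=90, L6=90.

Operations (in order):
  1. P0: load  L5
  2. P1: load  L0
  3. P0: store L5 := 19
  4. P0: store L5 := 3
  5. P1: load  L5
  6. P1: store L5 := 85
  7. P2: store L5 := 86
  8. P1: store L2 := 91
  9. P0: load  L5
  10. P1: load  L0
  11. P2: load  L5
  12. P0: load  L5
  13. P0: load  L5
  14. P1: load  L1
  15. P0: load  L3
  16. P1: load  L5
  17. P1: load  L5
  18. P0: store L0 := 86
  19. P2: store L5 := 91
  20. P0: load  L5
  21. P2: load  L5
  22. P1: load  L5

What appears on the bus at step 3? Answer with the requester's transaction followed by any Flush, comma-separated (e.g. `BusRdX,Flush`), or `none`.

step 1: P0: load  L5  ⟶  EII  (L5)  txn=BusRd  M[L5]=90
step 2: P1: load  L0  ⟶  IEI  (L0)  txn=BusRd  M[L0]=50
step 3: P0: store L5 := 19  ⟶  MII  (L5)  txn=∅  M[L5]=90
step 4: P0: store L5 := 3  ⟶  MII  (L5)  txn=∅  M[L5]=90
step 5: P1: load  L5  ⟶  SSI  (L5)  txn=BusRd+Flush  M[L5]=3
step 6: P1: store L5 := 85  ⟶  IMI  (L5)  txn=BusUpgr  M[L5]=3
step 7: P2: store L5 := 86  ⟶  IIM  (L5)  txn=BusRdX+Flush  M[L5]=85
step 8: P1: store L2 := 91  ⟶  IMI  (L2)  txn=BusRdX  M[L2]=20
step 9: P0: load  L5  ⟶  SIS  (L5)  txn=BusRd+Flush  M[L5]=86
step 10: P1: load  L0  ⟶  IEI  (L0)  txn=∅  M[L0]=50
step 11: P2: load  L5  ⟶  SIS  (L5)  txn=∅  M[L5]=86
step 12: P0: load  L5  ⟶  SIS  (L5)  txn=∅  M[L5]=86
step 13: P0: load  L5  ⟶  SIS  (L5)  txn=∅  M[L5]=86
step 14: P1: load  L1  ⟶  IEI  (L1)  txn=BusRd  M[L1]=0
step 15: P0: load  L3  ⟶  EII  (L3)  txn=BusRd  M[L3]=60
step 16: P1: load  L5  ⟶  SSS  (L5)  txn=BusRd  M[L5]=86
step 17: P1: load  L5  ⟶  SSS  (L5)  txn=∅  M[L5]=86
step 18: P0: store L0 := 86  ⟶  MII  (L0)  txn=BusRdX  M[L0]=50
step 19: P2: store L5 := 91  ⟶  IIM  (L5)  txn=BusUpgr  M[L5]=86
step 20: P0: load  L5  ⟶  SIS  (L5)  txn=BusRd+Flush  M[L5]=91
step 21: P2: load  L5  ⟶  SIS  (L5)  txn=∅  M[L5]=91
step 22: P1: load  L5  ⟶  SSS  (L5)  txn=BusRd  M[L5]=91

bus = none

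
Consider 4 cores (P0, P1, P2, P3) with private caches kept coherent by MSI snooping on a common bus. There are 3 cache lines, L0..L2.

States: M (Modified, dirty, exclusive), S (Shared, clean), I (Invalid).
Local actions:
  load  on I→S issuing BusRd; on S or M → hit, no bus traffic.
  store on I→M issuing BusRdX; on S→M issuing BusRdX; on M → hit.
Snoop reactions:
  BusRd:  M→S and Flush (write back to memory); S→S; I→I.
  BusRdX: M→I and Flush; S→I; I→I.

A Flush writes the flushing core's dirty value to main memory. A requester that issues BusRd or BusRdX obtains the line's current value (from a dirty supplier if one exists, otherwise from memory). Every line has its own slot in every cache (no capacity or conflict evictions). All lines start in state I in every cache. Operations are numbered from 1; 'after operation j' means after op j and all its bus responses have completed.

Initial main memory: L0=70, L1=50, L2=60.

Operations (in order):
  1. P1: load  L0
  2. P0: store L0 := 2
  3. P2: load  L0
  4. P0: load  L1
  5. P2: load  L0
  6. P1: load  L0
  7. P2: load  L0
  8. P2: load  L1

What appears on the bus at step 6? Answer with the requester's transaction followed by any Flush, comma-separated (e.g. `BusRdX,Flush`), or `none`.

1. P1: load  L0  bus=[BusRd]  L0: P0=I P1=S P2=I P3=I  mem[L0]=70
2. P0: store L0 := 2  bus=[BusRdX]  L0: P0=M P1=I P2=I P3=I  mem[L0]=70
3. P2: load  L0  bus=[BusRd,Flush]  L0: P0=S P1=I P2=S P3=I  mem[L0]=2
4. P0: load  L1  bus=[BusRd]  L1: P0=S P1=I P2=I P3=I  mem[L1]=50
5. P2: load  L0  bus=[-]  L0: P0=S P1=I P2=S P3=I  mem[L0]=2
6. P1: load  L0  bus=[BusRd]  L0: P0=S P1=S P2=S P3=I  mem[L0]=2
7. P2: load  L0  bus=[-]  L0: P0=S P1=S P2=S P3=I  mem[L0]=2
8. P2: load  L1  bus=[BusRd]  L1: P0=S P1=I P2=S P3=I  mem[L1]=50

bus = BusRd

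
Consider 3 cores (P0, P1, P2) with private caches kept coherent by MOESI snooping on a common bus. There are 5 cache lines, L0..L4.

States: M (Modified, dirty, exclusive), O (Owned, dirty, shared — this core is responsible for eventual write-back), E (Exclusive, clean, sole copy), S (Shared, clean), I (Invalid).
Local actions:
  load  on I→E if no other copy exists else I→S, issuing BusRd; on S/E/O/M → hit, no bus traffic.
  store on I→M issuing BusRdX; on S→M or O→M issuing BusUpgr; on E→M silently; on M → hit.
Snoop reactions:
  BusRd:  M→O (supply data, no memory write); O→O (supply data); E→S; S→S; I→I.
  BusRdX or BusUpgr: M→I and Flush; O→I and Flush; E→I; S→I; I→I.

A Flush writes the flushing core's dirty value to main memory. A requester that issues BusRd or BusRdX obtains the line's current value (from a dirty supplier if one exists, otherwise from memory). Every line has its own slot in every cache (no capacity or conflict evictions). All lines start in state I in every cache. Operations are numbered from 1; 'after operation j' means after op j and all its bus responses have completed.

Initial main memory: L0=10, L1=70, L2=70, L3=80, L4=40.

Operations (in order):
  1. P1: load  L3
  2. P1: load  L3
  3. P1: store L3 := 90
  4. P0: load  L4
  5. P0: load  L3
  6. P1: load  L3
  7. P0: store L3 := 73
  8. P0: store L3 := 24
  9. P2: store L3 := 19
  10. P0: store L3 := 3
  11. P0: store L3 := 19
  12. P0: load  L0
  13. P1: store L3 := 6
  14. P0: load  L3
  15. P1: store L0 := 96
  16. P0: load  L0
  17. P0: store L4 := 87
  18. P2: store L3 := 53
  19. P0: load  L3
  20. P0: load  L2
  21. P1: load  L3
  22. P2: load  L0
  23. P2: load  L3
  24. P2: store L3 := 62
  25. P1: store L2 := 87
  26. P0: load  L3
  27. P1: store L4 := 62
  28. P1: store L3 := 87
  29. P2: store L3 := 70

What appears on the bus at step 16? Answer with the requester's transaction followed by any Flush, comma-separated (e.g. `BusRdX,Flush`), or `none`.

  op1 P1: load  L3 → I/E/I on L3; bus BusRd; mem=80
  op2 P1: load  L3 → I/E/I on L3; bus (none); mem=80
  op3 P1: store L3 := 90 → I/M/I on L3; bus (none); mem=80
  op4 P0: load  L4 → E/I/I on L4; bus BusRd; mem=40
  op5 P0: load  L3 → S/O/I on L3; bus BusRd; mem=80
  op6 P1: load  L3 → S/O/I on L3; bus (none); mem=80
  op7 P0: store L3 := 73 → M/I/I on L3; bus BusUpgr Flush; mem=90
  op8 P0: store L3 := 24 → M/I/I on L3; bus (none); mem=90
  op9 P2: store L3 := 19 → I/I/M on L3; bus BusRdX Flush; mem=24
  op10 P0: store L3 := 3 → M/I/I on L3; bus BusRdX Flush; mem=19
  op11 P0: store L3 := 19 → M/I/I on L3; bus (none); mem=19
  op12 P0: load  L0 → E/I/I on L0; bus BusRd; mem=10
  op13 P1: store L3 := 6 → I/M/I on L3; bus BusRdX Flush; mem=19
  op14 P0: load  L3 → S/O/I on L3; bus BusRd; mem=19
  op15 P1: store L0 := 96 → I/M/I on L0; bus BusRdX; mem=10
  op16 P0: load  L0 → S/O/I on L0; bus BusRd; mem=10
  op17 P0: store L4 := 87 → M/I/I on L4; bus (none); mem=40
  op18 P2: store L3 := 53 → I/I/M on L3; bus BusRdX Flush; mem=6
  op19 P0: load  L3 → S/I/O on L3; bus BusRd; mem=6
  op20 P0: load  L2 → E/I/I on L2; bus BusRd; mem=70
  op21 P1: load  L3 → S/S/O on L3; bus BusRd; mem=6
  op22 P2: load  L0 → S/O/S on L0; bus BusRd; mem=10
  op23 P2: load  L3 → S/S/O on L3; bus (none); mem=6
  op24 P2: store L3 := 62 → I/I/M on L3; bus BusUpgr; mem=6
  op25 P1: store L2 := 87 → I/M/I on L2; bus BusRdX; mem=70
  op26 P0: load  L3 → S/I/O on L3; bus BusRd; mem=6
  op27 P1: store L4 := 62 → I/M/I on L4; bus BusRdX Flush; mem=87
  op28 P1: store L3 := 87 → I/M/I on L3; bus BusRdX Flush; mem=62
  op29 P2: store L3 := 70 → I/I/M on L3; bus BusRdX Flush; mem=87

bus = BusRd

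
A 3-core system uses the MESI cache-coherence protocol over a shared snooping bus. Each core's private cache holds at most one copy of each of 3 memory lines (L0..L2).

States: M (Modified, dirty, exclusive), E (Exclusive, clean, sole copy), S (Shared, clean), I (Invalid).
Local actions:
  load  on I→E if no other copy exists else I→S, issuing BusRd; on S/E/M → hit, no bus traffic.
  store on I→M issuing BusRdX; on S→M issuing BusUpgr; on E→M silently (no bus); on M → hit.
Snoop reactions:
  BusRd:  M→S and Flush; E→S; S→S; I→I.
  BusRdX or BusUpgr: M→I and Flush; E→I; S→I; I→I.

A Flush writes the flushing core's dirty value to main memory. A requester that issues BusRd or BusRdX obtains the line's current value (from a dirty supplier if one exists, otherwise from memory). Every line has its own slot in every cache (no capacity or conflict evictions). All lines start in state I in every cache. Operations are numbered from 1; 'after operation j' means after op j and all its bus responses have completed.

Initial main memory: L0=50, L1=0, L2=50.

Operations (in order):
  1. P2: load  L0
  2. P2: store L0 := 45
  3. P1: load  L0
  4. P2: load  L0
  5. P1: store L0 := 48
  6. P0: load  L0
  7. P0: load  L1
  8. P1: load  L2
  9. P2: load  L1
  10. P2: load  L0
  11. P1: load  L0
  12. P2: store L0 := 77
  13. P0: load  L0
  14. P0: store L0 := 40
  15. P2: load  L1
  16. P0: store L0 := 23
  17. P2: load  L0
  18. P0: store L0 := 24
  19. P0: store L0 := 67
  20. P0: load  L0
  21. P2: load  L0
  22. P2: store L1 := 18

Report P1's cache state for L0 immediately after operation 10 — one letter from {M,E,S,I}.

1. P2: load  L0  bus=[BusRd]  L0: P0=I P1=I P2=E  mem[L0]=50
2. P2: store L0 := 45  bus=[-]  L0: P0=I P1=I P2=M  mem[L0]=50
3. P1: load  L0  bus=[BusRd,Flush]  L0: P0=I P1=S P2=S  mem[L0]=45
4. P2: load  L0  bus=[-]  L0: P0=I P1=S P2=S  mem[L0]=45
5. P1: store L0 := 48  bus=[BusUpgr]  L0: P0=I P1=M P2=I  mem[L0]=45
6. P0: load  L0  bus=[BusRd,Flush]  L0: P0=S P1=S P2=I  mem[L0]=48
7. P0: load  L1  bus=[BusRd]  L1: P0=E P1=I P2=I  mem[L1]=0
8. P1: load  L2  bus=[BusRd]  L2: P0=I P1=E P2=I  mem[L2]=50
9. P2: load  L1  bus=[BusRd]  L1: P0=S P1=I P2=S  mem[L1]=0
10. P2: load  L0  bus=[BusRd]  L0: P0=S P1=S P2=S  mem[L0]=48
11. P1: load  L0  bus=[-]  L0: P0=S P1=S P2=S  mem[L0]=48
12. P2: store L0 := 77  bus=[BusUpgr]  L0: P0=I P1=I P2=M  mem[L0]=48
13. P0: load  L0  bus=[BusRd,Flush]  L0: P0=S P1=I P2=S  mem[L0]=77
14. P0: store L0 := 40  bus=[BusUpgr]  L0: P0=M P1=I P2=I  mem[L0]=77
15. P2: load  L1  bus=[-]  L1: P0=S P1=I P2=S  mem[L1]=0
16. P0: store L0 := 23  bus=[-]  L0: P0=M P1=I P2=I  mem[L0]=77
17. P2: load  L0  bus=[BusRd,Flush]  L0: P0=S P1=I P2=S  mem[L0]=23
18. P0: store L0 := 24  bus=[BusUpgr]  L0: P0=M P1=I P2=I  mem[L0]=23
19. P0: store L0 := 67  bus=[-]  L0: P0=M P1=I P2=I  mem[L0]=23
20. P0: load  L0  bus=[-]  L0: P0=M P1=I P2=I  mem[L0]=23
21. P2: load  L0  bus=[BusRd,Flush]  L0: P0=S P1=I P2=S  mem[L0]=67
22. P2: store L1 := 18  bus=[BusUpgr]  L1: P0=I P1=I P2=M  mem[L1]=0

state = S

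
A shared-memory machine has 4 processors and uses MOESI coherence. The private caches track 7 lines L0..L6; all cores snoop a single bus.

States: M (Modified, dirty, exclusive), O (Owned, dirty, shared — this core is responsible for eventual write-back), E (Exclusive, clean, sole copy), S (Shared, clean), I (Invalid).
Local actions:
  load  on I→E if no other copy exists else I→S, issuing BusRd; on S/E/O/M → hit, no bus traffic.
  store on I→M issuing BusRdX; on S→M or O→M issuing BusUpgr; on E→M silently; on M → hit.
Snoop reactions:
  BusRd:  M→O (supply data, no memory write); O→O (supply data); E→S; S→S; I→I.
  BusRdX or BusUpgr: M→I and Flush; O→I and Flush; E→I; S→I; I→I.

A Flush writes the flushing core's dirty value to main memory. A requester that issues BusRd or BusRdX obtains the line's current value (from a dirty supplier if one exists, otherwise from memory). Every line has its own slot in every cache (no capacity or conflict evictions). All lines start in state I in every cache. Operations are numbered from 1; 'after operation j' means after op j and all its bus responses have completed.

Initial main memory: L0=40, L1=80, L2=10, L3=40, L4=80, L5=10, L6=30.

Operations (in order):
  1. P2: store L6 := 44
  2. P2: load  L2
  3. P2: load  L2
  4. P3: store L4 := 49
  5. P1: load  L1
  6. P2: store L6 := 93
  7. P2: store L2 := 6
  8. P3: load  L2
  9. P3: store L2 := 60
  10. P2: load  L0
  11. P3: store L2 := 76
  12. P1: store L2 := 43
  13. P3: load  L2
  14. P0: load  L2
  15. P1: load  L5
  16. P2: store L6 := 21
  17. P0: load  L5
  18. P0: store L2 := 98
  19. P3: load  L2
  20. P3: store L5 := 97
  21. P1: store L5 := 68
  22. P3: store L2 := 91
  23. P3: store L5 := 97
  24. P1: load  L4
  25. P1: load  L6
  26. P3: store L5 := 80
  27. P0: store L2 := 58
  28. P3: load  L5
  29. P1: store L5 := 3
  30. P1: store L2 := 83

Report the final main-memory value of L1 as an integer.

memory[L1] = 80

  op1 P2: store L6 := 44 → I/I/M/I on L6; bus BusRdX; mem=30
  op2 P2: load  L2 → I/I/E/I on L2; bus BusRd; mem=10
  op3 P2: load  L2 → I/I/E/I on L2; bus (none); mem=10
  op4 P3: store L4 := 49 → I/I/I/M on L4; bus BusRdX; mem=80
  op5 P1: load  L1 → I/E/I/I on L1; bus BusRd; mem=80
  op6 P2: store L6 := 93 → I/I/M/I on L6; bus (none); mem=30
  op7 P2: store L2 := 6 → I/I/M/I on L2; bus (none); mem=10
  op8 P3: load  L2 → I/I/O/S on L2; bus BusRd; mem=10
  op9 P3: store L2 := 60 → I/I/I/M on L2; bus BusUpgr Flush; mem=6
  op10 P2: load  L0 → I/I/E/I on L0; bus BusRd; mem=40
  op11 P3: store L2 := 76 → I/I/I/M on L2; bus (none); mem=6
  op12 P1: store L2 := 43 → I/M/I/I on L2; bus BusRdX Flush; mem=76
  op13 P3: load  L2 → I/O/I/S on L2; bus BusRd; mem=76
  op14 P0: load  L2 → S/O/I/S on L2; bus BusRd; mem=76
  op15 P1: load  L5 → I/E/I/I on L5; bus BusRd; mem=10
  op16 P2: store L6 := 21 → I/I/M/I on L6; bus (none); mem=30
  op17 P0: load  L5 → S/S/I/I on L5; bus BusRd; mem=10
  op18 P0: store L2 := 98 → M/I/I/I on L2; bus BusUpgr Flush; mem=43
  op19 P3: load  L2 → O/I/I/S on L2; bus BusRd; mem=43
  op20 P3: store L5 := 97 → I/I/I/M on L5; bus BusRdX; mem=10
  op21 P1: store L5 := 68 → I/M/I/I on L5; bus BusRdX Flush; mem=97
  op22 P3: store L2 := 91 → I/I/I/M on L2; bus BusUpgr Flush; mem=98
  op23 P3: store L5 := 97 → I/I/I/M on L5; bus BusRdX Flush; mem=68
  op24 P1: load  L4 → I/S/I/O on L4; bus BusRd; mem=80
  op25 P1: load  L6 → I/S/O/I on L6; bus BusRd; mem=30
  op26 P3: store L5 := 80 → I/I/I/M on L5; bus (none); mem=68
  op27 P0: store L2 := 58 → M/I/I/I on L2; bus BusRdX Flush; mem=91
  op28 P3: load  L5 → I/I/I/M on L5; bus (none); mem=68
  op29 P1: store L5 := 3 → I/M/I/I on L5; bus BusRdX Flush; mem=80
  op30 P1: store L2 := 83 → I/M/I/I on L2; bus BusRdX Flush; mem=58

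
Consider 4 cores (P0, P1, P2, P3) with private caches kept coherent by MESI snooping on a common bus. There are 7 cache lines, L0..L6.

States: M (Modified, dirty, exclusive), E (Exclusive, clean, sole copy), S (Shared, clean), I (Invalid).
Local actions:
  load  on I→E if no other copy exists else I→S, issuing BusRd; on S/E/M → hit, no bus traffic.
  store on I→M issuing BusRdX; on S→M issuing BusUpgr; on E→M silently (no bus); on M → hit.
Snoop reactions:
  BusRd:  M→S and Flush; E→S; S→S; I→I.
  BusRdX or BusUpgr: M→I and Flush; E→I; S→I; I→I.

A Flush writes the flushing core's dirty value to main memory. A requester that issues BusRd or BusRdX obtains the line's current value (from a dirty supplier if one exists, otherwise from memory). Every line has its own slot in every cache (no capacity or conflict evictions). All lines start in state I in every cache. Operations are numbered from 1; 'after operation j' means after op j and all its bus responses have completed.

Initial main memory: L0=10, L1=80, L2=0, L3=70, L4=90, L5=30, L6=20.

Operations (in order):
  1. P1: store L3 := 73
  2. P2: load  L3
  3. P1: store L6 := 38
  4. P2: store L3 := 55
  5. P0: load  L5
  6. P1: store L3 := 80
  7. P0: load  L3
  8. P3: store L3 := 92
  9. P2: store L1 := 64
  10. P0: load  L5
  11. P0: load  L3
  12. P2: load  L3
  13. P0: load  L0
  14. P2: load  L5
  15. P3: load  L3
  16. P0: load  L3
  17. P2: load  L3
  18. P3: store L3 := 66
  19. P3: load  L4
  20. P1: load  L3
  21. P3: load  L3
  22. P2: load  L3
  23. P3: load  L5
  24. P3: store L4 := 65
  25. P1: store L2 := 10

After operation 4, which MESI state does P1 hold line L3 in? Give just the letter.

state = I

  op1 P1: store L3 := 73 → I/M/I/I on L3; bus BusRdX; mem=70
  op2 P2: load  L3 → I/S/S/I on L3; bus BusRd Flush; mem=73
  op3 P1: store L6 := 38 → I/M/I/I on L6; bus BusRdX; mem=20
  op4 P2: store L3 := 55 → I/I/M/I on L3; bus BusUpgr; mem=73
  op5 P0: load  L5 → E/I/I/I on L5; bus BusRd; mem=30
  op6 P1: store L3 := 80 → I/M/I/I on L3; bus BusRdX Flush; mem=55
  op7 P0: load  L3 → S/S/I/I on L3; bus BusRd Flush; mem=80
  op8 P3: store L3 := 92 → I/I/I/M on L3; bus BusRdX; mem=80
  op9 P2: store L1 := 64 → I/I/M/I on L1; bus BusRdX; mem=80
  op10 P0: load  L5 → E/I/I/I on L5; bus (none); mem=30
  op11 P0: load  L3 → S/I/I/S on L3; bus BusRd Flush; mem=92
  op12 P2: load  L3 → S/I/S/S on L3; bus BusRd; mem=92
  op13 P0: load  L0 → E/I/I/I on L0; bus BusRd; mem=10
  op14 P2: load  L5 → S/I/S/I on L5; bus BusRd; mem=30
  op15 P3: load  L3 → S/I/S/S on L3; bus (none); mem=92
  op16 P0: load  L3 → S/I/S/S on L3; bus (none); mem=92
  op17 P2: load  L3 → S/I/S/S on L3; bus (none); mem=92
  op18 P3: store L3 := 66 → I/I/I/M on L3; bus BusUpgr; mem=92
  op19 P3: load  L4 → I/I/I/E on L4; bus BusRd; mem=90
  op20 P1: load  L3 → I/S/I/S on L3; bus BusRd Flush; mem=66
  op21 P3: load  L3 → I/S/I/S on L3; bus (none); mem=66
  op22 P2: load  L3 → I/S/S/S on L3; bus BusRd; mem=66
  op23 P3: load  L5 → S/I/S/S on L5; bus BusRd; mem=30
  op24 P3: store L4 := 65 → I/I/I/M on L4; bus (none); mem=90
  op25 P1: store L2 := 10 → I/M/I/I on L2; bus BusRdX; mem=0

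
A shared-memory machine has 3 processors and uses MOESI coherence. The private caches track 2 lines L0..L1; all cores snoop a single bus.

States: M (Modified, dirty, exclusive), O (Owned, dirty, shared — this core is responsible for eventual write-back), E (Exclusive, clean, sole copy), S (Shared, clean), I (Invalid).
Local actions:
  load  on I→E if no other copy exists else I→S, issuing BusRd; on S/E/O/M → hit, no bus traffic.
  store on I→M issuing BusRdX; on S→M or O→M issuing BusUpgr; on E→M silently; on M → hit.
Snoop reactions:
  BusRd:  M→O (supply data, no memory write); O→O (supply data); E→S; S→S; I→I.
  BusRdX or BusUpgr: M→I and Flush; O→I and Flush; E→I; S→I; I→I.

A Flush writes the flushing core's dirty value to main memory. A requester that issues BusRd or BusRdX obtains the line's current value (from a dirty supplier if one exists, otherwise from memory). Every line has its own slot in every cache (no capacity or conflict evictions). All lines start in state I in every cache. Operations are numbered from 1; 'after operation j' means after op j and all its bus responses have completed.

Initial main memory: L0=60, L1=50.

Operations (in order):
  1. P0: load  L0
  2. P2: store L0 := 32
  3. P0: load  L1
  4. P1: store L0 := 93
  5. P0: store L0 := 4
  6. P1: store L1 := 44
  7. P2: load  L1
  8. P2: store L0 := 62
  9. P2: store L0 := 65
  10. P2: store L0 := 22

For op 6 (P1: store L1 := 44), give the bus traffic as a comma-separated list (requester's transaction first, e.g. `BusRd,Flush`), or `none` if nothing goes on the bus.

1. P0: load  L0  bus=[BusRd]  L0: P0=E P1=I P2=I  mem[L0]=60
2. P2: store L0 := 32  bus=[BusRdX]  L0: P0=I P1=I P2=M  mem[L0]=60
3. P0: load  L1  bus=[BusRd]  L1: P0=E P1=I P2=I  mem[L1]=50
4. P1: store L0 := 93  bus=[BusRdX,Flush]  L0: P0=I P1=M P2=I  mem[L0]=32
5. P0: store L0 := 4  bus=[BusRdX,Flush]  L0: P0=M P1=I P2=I  mem[L0]=93
6. P1: store L1 := 44  bus=[BusRdX]  L1: P0=I P1=M P2=I  mem[L1]=50
7. P2: load  L1  bus=[BusRd]  L1: P0=I P1=O P2=S  mem[L1]=50
8. P2: store L0 := 62  bus=[BusRdX,Flush]  L0: P0=I P1=I P2=M  mem[L0]=4
9. P2: store L0 := 65  bus=[-]  L0: P0=I P1=I P2=M  mem[L0]=4
10. P2: store L0 := 22  bus=[-]  L0: P0=I P1=I P2=M  mem[L0]=4

bus = BusRdX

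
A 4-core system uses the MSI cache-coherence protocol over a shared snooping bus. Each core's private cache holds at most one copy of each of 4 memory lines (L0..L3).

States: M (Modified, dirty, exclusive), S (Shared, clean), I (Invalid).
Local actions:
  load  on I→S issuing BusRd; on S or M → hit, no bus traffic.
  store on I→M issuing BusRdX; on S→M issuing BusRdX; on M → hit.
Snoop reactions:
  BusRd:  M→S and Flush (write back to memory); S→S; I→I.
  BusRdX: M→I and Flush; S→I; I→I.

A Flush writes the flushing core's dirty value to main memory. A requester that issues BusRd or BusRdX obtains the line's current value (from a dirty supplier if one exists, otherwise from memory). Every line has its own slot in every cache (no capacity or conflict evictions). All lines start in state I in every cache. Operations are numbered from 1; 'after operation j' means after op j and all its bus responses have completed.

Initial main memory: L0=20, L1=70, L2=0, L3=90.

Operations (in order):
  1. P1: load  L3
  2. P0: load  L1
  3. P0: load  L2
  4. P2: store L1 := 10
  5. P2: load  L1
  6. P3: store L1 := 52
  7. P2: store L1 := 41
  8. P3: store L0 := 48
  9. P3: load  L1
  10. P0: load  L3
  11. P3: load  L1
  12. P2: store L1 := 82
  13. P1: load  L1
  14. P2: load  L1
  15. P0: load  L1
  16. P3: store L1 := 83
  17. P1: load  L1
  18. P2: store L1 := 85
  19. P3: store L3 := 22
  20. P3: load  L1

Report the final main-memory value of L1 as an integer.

memory[L1] = 85

1. P1: load  L3  bus=[BusRd]  L3: P0=I P1=S P2=I P3=I  mem[L3]=90
2. P0: load  L1  bus=[BusRd]  L1: P0=S P1=I P2=I P3=I  mem[L1]=70
3. P0: load  L2  bus=[BusRd]  L2: P0=S P1=I P2=I P3=I  mem[L2]=0
4. P2: store L1 := 10  bus=[BusRdX]  L1: P0=I P1=I P2=M P3=I  mem[L1]=70
5. P2: load  L1  bus=[-]  L1: P0=I P1=I P2=M P3=I  mem[L1]=70
6. P3: store L1 := 52  bus=[BusRdX,Flush]  L1: P0=I P1=I P2=I P3=M  mem[L1]=10
7. P2: store L1 := 41  bus=[BusRdX,Flush]  L1: P0=I P1=I P2=M P3=I  mem[L1]=52
8. P3: store L0 := 48  bus=[BusRdX]  L0: P0=I P1=I P2=I P3=M  mem[L0]=20
9. P3: load  L1  bus=[BusRd,Flush]  L1: P0=I P1=I P2=S P3=S  mem[L1]=41
10. P0: load  L3  bus=[BusRd]  L3: P0=S P1=S P2=I P3=I  mem[L3]=90
11. P3: load  L1  bus=[-]  L1: P0=I P1=I P2=S P3=S  mem[L1]=41
12. P2: store L1 := 82  bus=[BusRdX]  L1: P0=I P1=I P2=M P3=I  mem[L1]=41
13. P1: load  L1  bus=[BusRd,Flush]  L1: P0=I P1=S P2=S P3=I  mem[L1]=82
14. P2: load  L1  bus=[-]  L1: P0=I P1=S P2=S P3=I  mem[L1]=82
15. P0: load  L1  bus=[BusRd]  L1: P0=S P1=S P2=S P3=I  mem[L1]=82
16. P3: store L1 := 83  bus=[BusRdX]  L1: P0=I P1=I P2=I P3=M  mem[L1]=82
17. P1: load  L1  bus=[BusRd,Flush]  L1: P0=I P1=S P2=I P3=S  mem[L1]=83
18. P2: store L1 := 85  bus=[BusRdX]  L1: P0=I P1=I P2=M P3=I  mem[L1]=83
19. P3: store L3 := 22  bus=[BusRdX]  L3: P0=I P1=I P2=I P3=M  mem[L3]=90
20. P3: load  L1  bus=[BusRd,Flush]  L1: P0=I P1=I P2=S P3=S  mem[L1]=85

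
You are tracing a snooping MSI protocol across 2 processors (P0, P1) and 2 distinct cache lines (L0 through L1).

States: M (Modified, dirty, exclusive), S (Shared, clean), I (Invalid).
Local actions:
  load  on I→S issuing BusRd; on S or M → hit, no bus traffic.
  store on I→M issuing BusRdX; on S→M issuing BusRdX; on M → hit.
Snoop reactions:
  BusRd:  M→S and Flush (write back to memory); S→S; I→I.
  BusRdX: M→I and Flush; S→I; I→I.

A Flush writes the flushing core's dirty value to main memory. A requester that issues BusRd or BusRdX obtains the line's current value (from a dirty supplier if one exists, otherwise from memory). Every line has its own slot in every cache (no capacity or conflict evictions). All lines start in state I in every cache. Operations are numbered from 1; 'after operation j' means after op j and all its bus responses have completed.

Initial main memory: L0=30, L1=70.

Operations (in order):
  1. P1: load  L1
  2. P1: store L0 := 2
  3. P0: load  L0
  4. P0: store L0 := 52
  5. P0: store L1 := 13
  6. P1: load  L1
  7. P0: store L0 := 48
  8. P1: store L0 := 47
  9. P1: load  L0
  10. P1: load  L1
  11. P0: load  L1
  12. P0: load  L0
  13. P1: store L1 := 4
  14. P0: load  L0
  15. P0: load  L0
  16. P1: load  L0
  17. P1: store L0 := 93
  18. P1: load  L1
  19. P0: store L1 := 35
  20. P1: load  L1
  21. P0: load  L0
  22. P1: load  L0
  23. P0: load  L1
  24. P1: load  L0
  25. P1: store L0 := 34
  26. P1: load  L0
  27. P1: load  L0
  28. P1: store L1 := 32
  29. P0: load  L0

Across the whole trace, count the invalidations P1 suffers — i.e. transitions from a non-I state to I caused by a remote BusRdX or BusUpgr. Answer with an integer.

step 1: P1: load  L1  ⟶  IS  (L1)  txn=BusRd  M[L1]=70
step 2: P1: store L0 := 2  ⟶  IM  (L0)  txn=BusRdX  M[L0]=30
step 3: P0: load  L0  ⟶  SS  (L0)  txn=BusRd+Flush  M[L0]=2
step 4: P0: store L0 := 52  ⟶  MI  (L0)  txn=BusRdX  M[L0]=2
step 5: P0: store L1 := 13  ⟶  MI  (L1)  txn=BusRdX  M[L1]=70
step 6: P1: load  L1  ⟶  SS  (L1)  txn=BusRd+Flush  M[L1]=13
step 7: P0: store L0 := 48  ⟶  MI  (L0)  txn=∅  M[L0]=2
step 8: P1: store L0 := 47  ⟶  IM  (L0)  txn=BusRdX+Flush  M[L0]=48
step 9: P1: load  L0  ⟶  IM  (L0)  txn=∅  M[L0]=48
step 10: P1: load  L1  ⟶  SS  (L1)  txn=∅  M[L1]=13
step 11: P0: load  L1  ⟶  SS  (L1)  txn=∅  M[L1]=13
step 12: P0: load  L0  ⟶  SS  (L0)  txn=BusRd+Flush  M[L0]=47
step 13: P1: store L1 := 4  ⟶  IM  (L1)  txn=BusRdX  M[L1]=13
step 14: P0: load  L0  ⟶  SS  (L0)  txn=∅  M[L0]=47
step 15: P0: load  L0  ⟶  SS  (L0)  txn=∅  M[L0]=47
step 16: P1: load  L0  ⟶  SS  (L0)  txn=∅  M[L0]=47
step 17: P1: store L0 := 93  ⟶  IM  (L0)  txn=BusRdX  M[L0]=47
step 18: P1: load  L1  ⟶  IM  (L1)  txn=∅  M[L1]=13
step 19: P0: store L1 := 35  ⟶  MI  (L1)  txn=BusRdX+Flush  M[L1]=4
step 20: P1: load  L1  ⟶  SS  (L1)  txn=BusRd+Flush  M[L1]=35
step 21: P0: load  L0  ⟶  SS  (L0)  txn=BusRd+Flush  M[L0]=93
step 22: P1: load  L0  ⟶  SS  (L0)  txn=∅  M[L0]=93
step 23: P0: load  L1  ⟶  SS  (L1)  txn=∅  M[L1]=35
step 24: P1: load  L0  ⟶  SS  (L0)  txn=∅  M[L0]=93
step 25: P1: store L0 := 34  ⟶  IM  (L0)  txn=BusRdX  M[L0]=93
step 26: P1: load  L0  ⟶  IM  (L0)  txn=∅  M[L0]=93
step 27: P1: load  L0  ⟶  IM  (L0)  txn=∅  M[L0]=93
step 28: P1: store L1 := 32  ⟶  IM  (L1)  txn=BusRdX  M[L1]=35
step 29: P0: load  L0  ⟶  SS  (L0)  txn=BusRd+Flush  M[L0]=34

invalidations = 3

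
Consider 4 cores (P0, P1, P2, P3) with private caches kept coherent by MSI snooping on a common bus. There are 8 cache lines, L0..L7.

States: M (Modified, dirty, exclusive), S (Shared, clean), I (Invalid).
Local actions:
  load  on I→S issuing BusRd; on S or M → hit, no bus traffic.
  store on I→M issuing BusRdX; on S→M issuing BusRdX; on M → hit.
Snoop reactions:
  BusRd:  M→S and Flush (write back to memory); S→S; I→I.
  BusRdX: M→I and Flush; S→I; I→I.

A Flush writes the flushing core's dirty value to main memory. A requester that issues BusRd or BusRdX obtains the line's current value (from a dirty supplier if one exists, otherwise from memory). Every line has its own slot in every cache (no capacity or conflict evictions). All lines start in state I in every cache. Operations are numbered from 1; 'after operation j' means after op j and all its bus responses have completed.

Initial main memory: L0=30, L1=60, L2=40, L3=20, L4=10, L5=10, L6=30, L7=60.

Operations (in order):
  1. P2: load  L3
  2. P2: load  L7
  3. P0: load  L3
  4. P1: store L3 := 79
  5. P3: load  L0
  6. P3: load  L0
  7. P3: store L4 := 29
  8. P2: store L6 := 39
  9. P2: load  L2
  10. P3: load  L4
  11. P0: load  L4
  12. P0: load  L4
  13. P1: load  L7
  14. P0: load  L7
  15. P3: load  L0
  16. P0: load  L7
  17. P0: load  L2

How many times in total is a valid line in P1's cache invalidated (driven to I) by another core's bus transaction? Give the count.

invalidations = 0

step 1: P2: load  L3  ⟶  IISI  (L3)  txn=BusRd  M[L3]=20
step 2: P2: load  L7  ⟶  IISI  (L7)  txn=BusRd  M[L7]=60
step 3: P0: load  L3  ⟶  SISI  (L3)  txn=BusRd  M[L3]=20
step 4: P1: store L3 := 79  ⟶  IMII  (L3)  txn=BusRdX  M[L3]=20
step 5: P3: load  L0  ⟶  IIIS  (L0)  txn=BusRd  M[L0]=30
step 6: P3: load  L0  ⟶  IIIS  (L0)  txn=∅  M[L0]=30
step 7: P3: store L4 := 29  ⟶  IIIM  (L4)  txn=BusRdX  M[L4]=10
step 8: P2: store L6 := 39  ⟶  IIMI  (L6)  txn=BusRdX  M[L6]=30
step 9: P2: load  L2  ⟶  IISI  (L2)  txn=BusRd  M[L2]=40
step 10: P3: load  L4  ⟶  IIIM  (L4)  txn=∅  M[L4]=10
step 11: P0: load  L4  ⟶  SIIS  (L4)  txn=BusRd+Flush  M[L4]=29
step 12: P0: load  L4  ⟶  SIIS  (L4)  txn=∅  M[L4]=29
step 13: P1: load  L7  ⟶  ISSI  (L7)  txn=BusRd  M[L7]=60
step 14: P0: load  L7  ⟶  SSSI  (L7)  txn=BusRd  M[L7]=60
step 15: P3: load  L0  ⟶  IIIS  (L0)  txn=∅  M[L0]=30
step 16: P0: load  L7  ⟶  SSSI  (L7)  txn=∅  M[L7]=60
step 17: P0: load  L2  ⟶  SISI  (L2)  txn=BusRd  M[L2]=40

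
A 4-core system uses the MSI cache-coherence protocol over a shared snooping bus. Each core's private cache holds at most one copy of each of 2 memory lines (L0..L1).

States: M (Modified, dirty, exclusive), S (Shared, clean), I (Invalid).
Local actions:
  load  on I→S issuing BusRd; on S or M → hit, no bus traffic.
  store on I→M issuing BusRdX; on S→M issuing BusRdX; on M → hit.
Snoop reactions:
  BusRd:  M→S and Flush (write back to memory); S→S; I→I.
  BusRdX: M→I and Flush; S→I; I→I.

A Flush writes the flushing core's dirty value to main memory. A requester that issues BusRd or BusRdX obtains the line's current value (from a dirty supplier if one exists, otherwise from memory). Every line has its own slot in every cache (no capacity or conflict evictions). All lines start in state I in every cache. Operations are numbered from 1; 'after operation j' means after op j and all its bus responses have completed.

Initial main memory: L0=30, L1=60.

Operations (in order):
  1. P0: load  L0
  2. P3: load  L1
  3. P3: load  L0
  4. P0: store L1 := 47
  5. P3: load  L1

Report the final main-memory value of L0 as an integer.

memory[L0] = 30

step 1: P0: load  L0  ⟶  SIII  (L0)  txn=BusRd  M[L0]=30
step 2: P3: load  L1  ⟶  IIIS  (L1)  txn=BusRd  M[L1]=60
step 3: P3: load  L0  ⟶  SIIS  (L0)  txn=BusRd  M[L0]=30
step 4: P0: store L1 := 47  ⟶  MIII  (L1)  txn=BusRdX  M[L1]=60
step 5: P3: load  L1  ⟶  SIIS  (L1)  txn=BusRd+Flush  M[L1]=47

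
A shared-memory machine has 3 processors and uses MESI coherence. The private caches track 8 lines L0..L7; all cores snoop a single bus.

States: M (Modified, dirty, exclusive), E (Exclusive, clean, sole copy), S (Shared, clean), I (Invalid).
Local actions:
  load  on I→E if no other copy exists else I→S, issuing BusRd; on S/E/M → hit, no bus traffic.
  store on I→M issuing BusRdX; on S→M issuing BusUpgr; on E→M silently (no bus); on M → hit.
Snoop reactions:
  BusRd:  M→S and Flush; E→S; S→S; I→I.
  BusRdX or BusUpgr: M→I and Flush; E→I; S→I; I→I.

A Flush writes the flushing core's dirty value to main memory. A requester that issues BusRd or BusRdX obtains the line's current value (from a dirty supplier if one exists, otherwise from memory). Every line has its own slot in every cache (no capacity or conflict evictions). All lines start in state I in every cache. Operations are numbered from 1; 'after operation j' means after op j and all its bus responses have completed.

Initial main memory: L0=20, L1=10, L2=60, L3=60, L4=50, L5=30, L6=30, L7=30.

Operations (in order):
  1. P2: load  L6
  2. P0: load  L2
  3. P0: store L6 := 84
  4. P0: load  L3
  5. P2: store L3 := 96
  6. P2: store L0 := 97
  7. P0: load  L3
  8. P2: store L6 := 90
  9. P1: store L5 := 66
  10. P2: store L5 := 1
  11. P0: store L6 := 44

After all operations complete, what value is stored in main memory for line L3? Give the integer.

[1] P2: load  L6 | P0:I, P1:I, P2:E(30) | bus: BusRd
[2] P0: load  L2 | P0:E(60), P1:I, P2:I | bus: BusRd
[3] P0: store L6 := 84 | P0:M(84), P1:I, P2:I | bus: BusRdX
[4] P0: load  L3 | P0:E(60), P1:I, P2:I | bus: BusRd
[5] P2: store L3 := 96 | P0:I, P1:I, P2:M(96) | bus: BusRdX
[6] P2: store L0 := 97 | P0:I, P1:I, P2:M(97) | bus: BusRdX
[7] P0: load  L3 | P0:S(96), P1:I, P2:S(96) | bus: BusRd,Flush
[8] P2: store L6 := 90 | P0:I, P1:I, P2:M(90) | bus: BusRdX,Flush
[9] P1: store L5 := 66 | P0:I, P1:M(66), P2:I | bus: BusRdX
[10] P2: store L5 := 1 | P0:I, P1:I, P2:M(1) | bus: BusRdX,Flush
[11] P0: store L6 := 44 | P0:M(44), P1:I, P2:I | bus: BusRdX,Flush

memory[L3] = 96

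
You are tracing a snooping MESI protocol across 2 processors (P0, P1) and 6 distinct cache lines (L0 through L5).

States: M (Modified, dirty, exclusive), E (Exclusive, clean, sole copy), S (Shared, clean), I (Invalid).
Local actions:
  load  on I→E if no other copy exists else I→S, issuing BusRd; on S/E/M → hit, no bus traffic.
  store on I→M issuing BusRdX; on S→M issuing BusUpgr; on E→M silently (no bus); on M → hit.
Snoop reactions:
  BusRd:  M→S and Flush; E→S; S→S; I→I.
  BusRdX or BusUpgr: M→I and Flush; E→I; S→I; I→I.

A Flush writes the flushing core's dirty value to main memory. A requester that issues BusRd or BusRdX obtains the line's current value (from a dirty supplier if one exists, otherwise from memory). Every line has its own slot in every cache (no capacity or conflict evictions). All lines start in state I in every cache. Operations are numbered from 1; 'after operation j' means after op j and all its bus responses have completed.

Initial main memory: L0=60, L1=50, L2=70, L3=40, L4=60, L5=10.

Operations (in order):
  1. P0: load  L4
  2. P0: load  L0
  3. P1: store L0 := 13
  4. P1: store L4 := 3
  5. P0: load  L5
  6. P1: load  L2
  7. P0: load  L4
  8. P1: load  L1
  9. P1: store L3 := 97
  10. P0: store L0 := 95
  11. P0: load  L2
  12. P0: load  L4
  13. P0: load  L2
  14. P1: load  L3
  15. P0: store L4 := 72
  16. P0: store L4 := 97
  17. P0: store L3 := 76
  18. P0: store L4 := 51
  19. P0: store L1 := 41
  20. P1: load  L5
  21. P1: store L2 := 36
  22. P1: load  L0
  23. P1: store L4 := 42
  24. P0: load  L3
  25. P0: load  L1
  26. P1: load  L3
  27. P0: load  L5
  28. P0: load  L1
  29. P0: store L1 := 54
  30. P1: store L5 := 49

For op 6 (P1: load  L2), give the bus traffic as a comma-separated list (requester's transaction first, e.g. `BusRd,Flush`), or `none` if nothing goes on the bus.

bus = BusRd

[1] P0: load  L4 | P0:E(60), P1:I | bus: BusRd
[2] P0: load  L0 | P0:E(60), P1:I | bus: BusRd
[3] P1: store L0 := 13 | P0:I, P1:M(13) | bus: BusRdX
[4] P1: store L4 := 3 | P0:I, P1:M(3) | bus: BusRdX
[5] P0: load  L5 | P0:E(10), P1:I | bus: BusRd
[6] P1: load  L2 | P0:I, P1:E(70) | bus: BusRd
[7] P0: load  L4 | P0:S(3), P1:S(3) | bus: BusRd,Flush
[8] P1: load  L1 | P0:I, P1:E(50) | bus: BusRd
[9] P1: store L3 := 97 | P0:I, P1:M(97) | bus: BusRdX
[10] P0: store L0 := 95 | P0:M(95), P1:I | bus: BusRdX,Flush
[11] P0: load  L2 | P0:S(70), P1:S(70) | bus: BusRd
[12] P0: load  L4 | P0:S(3), P1:S(3) | bus: none
[13] P0: load  L2 | P0:S(70), P1:S(70) | bus: none
[14] P1: load  L3 | P0:I, P1:M(97) | bus: none
[15] P0: store L4 := 72 | P0:M(72), P1:I | bus: BusUpgr
[16] P0: store L4 := 97 | P0:M(97), P1:I | bus: none
[17] P0: store L3 := 76 | P0:M(76), P1:I | bus: BusRdX,Flush
[18] P0: store L4 := 51 | P0:M(51), P1:I | bus: none
[19] P0: store L1 := 41 | P0:M(41), P1:I | bus: BusRdX
[20] P1: load  L5 | P0:S(10), P1:S(10) | bus: BusRd
[21] P1: store L2 := 36 | P0:I, P1:M(36) | bus: BusUpgr
[22] P1: load  L0 | P0:S(95), P1:S(95) | bus: BusRd,Flush
[23] P1: store L4 := 42 | P0:I, P1:M(42) | bus: BusRdX,Flush
[24] P0: load  L3 | P0:M(76), P1:I | bus: none
[25] P0: load  L1 | P0:M(41), P1:I | bus: none
[26] P1: load  L3 | P0:S(76), P1:S(76) | bus: BusRd,Flush
[27] P0: load  L5 | P0:S(10), P1:S(10) | bus: none
[28] P0: load  L1 | P0:M(41), P1:I | bus: none
[29] P0: store L1 := 54 | P0:M(54), P1:I | bus: none
[30] P1: store L5 := 49 | P0:I, P1:M(49) | bus: BusUpgr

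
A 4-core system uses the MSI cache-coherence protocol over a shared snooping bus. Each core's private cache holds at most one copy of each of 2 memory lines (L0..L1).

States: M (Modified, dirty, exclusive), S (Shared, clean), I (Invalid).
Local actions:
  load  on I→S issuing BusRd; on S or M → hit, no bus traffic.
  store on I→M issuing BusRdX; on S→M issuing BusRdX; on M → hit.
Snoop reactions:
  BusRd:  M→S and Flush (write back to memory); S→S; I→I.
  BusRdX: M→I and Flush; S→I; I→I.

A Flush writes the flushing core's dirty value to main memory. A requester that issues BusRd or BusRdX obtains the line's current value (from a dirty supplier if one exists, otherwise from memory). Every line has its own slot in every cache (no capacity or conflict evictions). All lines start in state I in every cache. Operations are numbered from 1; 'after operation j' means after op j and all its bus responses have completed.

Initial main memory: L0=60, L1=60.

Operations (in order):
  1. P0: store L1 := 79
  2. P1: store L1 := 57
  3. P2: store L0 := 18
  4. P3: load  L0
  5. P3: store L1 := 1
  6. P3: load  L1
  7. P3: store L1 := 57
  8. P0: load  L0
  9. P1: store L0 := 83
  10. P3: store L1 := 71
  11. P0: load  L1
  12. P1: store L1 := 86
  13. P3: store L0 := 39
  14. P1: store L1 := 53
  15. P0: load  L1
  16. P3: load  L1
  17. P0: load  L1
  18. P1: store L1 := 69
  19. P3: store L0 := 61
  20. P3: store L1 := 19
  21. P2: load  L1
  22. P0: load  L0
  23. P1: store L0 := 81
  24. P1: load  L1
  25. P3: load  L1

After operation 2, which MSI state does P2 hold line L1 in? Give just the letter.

1. P0: store L1 := 79  bus=[BusRdX]  L1: P0=M P1=I P2=I P3=I  mem[L1]=60
2. P1: store L1 := 57  bus=[BusRdX,Flush]  L1: P0=I P1=M P2=I P3=I  mem[L1]=79
3. P2: store L0 := 18  bus=[BusRdX]  L0: P0=I P1=I P2=M P3=I  mem[L0]=60
4. P3: load  L0  bus=[BusRd,Flush]  L0: P0=I P1=I P2=S P3=S  mem[L0]=18
5. P3: store L1 := 1  bus=[BusRdX,Flush]  L1: P0=I P1=I P2=I P3=M  mem[L1]=57
6. P3: load  L1  bus=[-]  L1: P0=I P1=I P2=I P3=M  mem[L1]=57
7. P3: store L1 := 57  bus=[-]  L1: P0=I P1=I P2=I P3=M  mem[L1]=57
8. P0: load  L0  bus=[BusRd]  L0: P0=S P1=I P2=S P3=S  mem[L0]=18
9. P1: store L0 := 83  bus=[BusRdX]  L0: P0=I P1=M P2=I P3=I  mem[L0]=18
10. P3: store L1 := 71  bus=[-]  L1: P0=I P1=I P2=I P3=M  mem[L1]=57
11. P0: load  L1  bus=[BusRd,Flush]  L1: P0=S P1=I P2=I P3=S  mem[L1]=71
12. P1: store L1 := 86  bus=[BusRdX]  L1: P0=I P1=M P2=I P3=I  mem[L1]=71
13. P3: store L0 := 39  bus=[BusRdX,Flush]  L0: P0=I P1=I P2=I P3=M  mem[L0]=83
14. P1: store L1 := 53  bus=[-]  L1: P0=I P1=M P2=I P3=I  mem[L1]=71
15. P0: load  L1  bus=[BusRd,Flush]  L1: P0=S P1=S P2=I P3=I  mem[L1]=53
16. P3: load  L1  bus=[BusRd]  L1: P0=S P1=S P2=I P3=S  mem[L1]=53
17. P0: load  L1  bus=[-]  L1: P0=S P1=S P2=I P3=S  mem[L1]=53
18. P1: store L1 := 69  bus=[BusRdX]  L1: P0=I P1=M P2=I P3=I  mem[L1]=53
19. P3: store L0 := 61  bus=[-]  L0: P0=I P1=I P2=I P3=M  mem[L0]=83
20. P3: store L1 := 19  bus=[BusRdX,Flush]  L1: P0=I P1=I P2=I P3=M  mem[L1]=69
21. P2: load  L1  bus=[BusRd,Flush]  L1: P0=I P1=I P2=S P3=S  mem[L1]=19
22. P0: load  L0  bus=[BusRd,Flush]  L0: P0=S P1=I P2=I P3=S  mem[L0]=61
23. P1: store L0 := 81  bus=[BusRdX]  L0: P0=I P1=M P2=I P3=I  mem[L0]=61
24. P1: load  L1  bus=[BusRd]  L1: P0=I P1=S P2=S P3=S  mem[L1]=19
25. P3: load  L1  bus=[-]  L1: P0=I P1=S P2=S P3=S  mem[L1]=19

state = I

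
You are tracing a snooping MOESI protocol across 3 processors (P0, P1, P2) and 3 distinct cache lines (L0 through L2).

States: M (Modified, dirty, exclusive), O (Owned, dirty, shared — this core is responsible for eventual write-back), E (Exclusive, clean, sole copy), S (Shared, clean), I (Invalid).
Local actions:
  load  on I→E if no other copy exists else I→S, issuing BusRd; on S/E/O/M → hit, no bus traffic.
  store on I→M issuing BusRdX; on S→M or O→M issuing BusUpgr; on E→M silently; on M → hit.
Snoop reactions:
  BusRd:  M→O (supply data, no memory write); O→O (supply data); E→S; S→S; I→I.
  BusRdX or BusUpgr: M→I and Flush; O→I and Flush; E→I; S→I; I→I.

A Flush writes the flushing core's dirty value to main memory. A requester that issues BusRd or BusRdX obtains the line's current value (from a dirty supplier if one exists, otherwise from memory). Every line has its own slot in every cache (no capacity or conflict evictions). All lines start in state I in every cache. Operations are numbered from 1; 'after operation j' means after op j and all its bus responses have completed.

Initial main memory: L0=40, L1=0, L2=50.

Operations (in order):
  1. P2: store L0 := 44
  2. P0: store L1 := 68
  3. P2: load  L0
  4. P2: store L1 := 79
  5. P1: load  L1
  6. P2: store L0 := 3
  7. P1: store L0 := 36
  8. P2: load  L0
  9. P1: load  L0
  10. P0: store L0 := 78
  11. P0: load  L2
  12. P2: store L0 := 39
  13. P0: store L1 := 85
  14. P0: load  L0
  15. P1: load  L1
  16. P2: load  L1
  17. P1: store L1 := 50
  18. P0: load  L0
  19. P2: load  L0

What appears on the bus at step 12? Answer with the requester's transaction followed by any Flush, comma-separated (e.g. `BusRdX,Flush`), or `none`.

  op1 P2: store L0 := 44 → I/I/M on L0; bus BusRdX; mem=40
  op2 P0: store L1 := 68 → M/I/I on L1; bus BusRdX; mem=0
  op3 P2: load  L0 → I/I/M on L0; bus (none); mem=40
  op4 P2: store L1 := 79 → I/I/M on L1; bus BusRdX Flush; mem=68
  op5 P1: load  L1 → I/S/O on L1; bus BusRd; mem=68
  op6 P2: store L0 := 3 → I/I/M on L0; bus (none); mem=40
  op7 P1: store L0 := 36 → I/M/I on L0; bus BusRdX Flush; mem=3
  op8 P2: load  L0 → I/O/S on L0; bus BusRd; mem=3
  op9 P1: load  L0 → I/O/S on L0; bus (none); mem=3
  op10 P0: store L0 := 78 → M/I/I on L0; bus BusRdX Flush; mem=36
  op11 P0: load  L2 → E/I/I on L2; bus BusRd; mem=50
  op12 P2: store L0 := 39 → I/I/M on L0; bus BusRdX Flush; mem=78
  op13 P0: store L1 := 85 → M/I/I on L1; bus BusRdX Flush; mem=79
  op14 P0: load  L0 → S/I/O on L0; bus BusRd; mem=78
  op15 P1: load  L1 → O/S/I on L1; bus BusRd; mem=79
  op16 P2: load  L1 → O/S/S on L1; bus BusRd; mem=79
  op17 P1: store L1 := 50 → I/M/I on L1; bus BusUpgr Flush; mem=85
  op18 P0: load  L0 → S/I/O on L0; bus (none); mem=78
  op19 P2: load  L0 → S/I/O on L0; bus (none); mem=78

bus = BusRdX,Flush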